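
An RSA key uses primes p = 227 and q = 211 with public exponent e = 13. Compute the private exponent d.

φ(n) = (p−1)(q−1) = 226·210 = 47460.
Need d with 13·d ≡ 1 (mod 47460). Apply the extended Euclidean algorithm:
47460 = 3650*13 + 10
13 = 1*10 + 3
10 = 3*3 + 1
3 = 3*1 + 0
Back-substitute:
1 = 10 − 3·3
1 = −3·13 + 4·10
1 = 4·47460 − 14603·13
So 13·(-14603) ≡ 1 (mod 47460), hence d ≡ -14603 ≡ 32857 (mod 47460).

32857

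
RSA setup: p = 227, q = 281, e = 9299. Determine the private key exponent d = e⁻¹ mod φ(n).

31099

φ(n) = (p−1)(q−1) = 226·280 = 63280.
Need d with 9299·d ≡ 1 (mod 63280). Apply the extended Euclidean algorithm:
63280 = 6·9299 + 7486
9299 = 1·7486 + 1813
7486 = 4·1813 + 234
1813 = 7·234 + 175
234 = 1·175 + 59
175 = 2·59 + 57
59 = 1·57 + 2
57 = 28·2 + 1
2 = 2·1 + 0
Back-substitute:
1 = 57 − 28·2
1 = −28·59 + 29·57
1 = 29·175 − 86·59
1 = −86·234 + 115·175
1 = 115·1813 − 891·234
1 = −891·7486 + 3679·1813
1 = 3679·9299 − 4570·7486
1 = −4570·63280 + 31099·9299
So 9299·31099 ≡ 1 (mod 63280), hence d = 31099.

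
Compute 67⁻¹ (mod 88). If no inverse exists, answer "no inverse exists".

67

Extended Euclidean algorithm:
88 = 1·67 + 21
67 = 3·21 + 4
21 = 5·4 + 1
4 = 4·1 + 0
gcd = 1, so the inverse exists. Back-substitute:
1 = 21 − 5·4
1 = −5·67 + 16·21
1 = 16·88 − 21·67
Thus 67·(-21) ≡ 1 (mod 88); reducing, -21 mod 88 = 67.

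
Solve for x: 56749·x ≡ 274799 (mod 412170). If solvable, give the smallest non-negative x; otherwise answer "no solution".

no solution

gcd(56749, 412170):
412170 = 7·56749 + 14927
56749 = 3·14927 + 11968
14927 = 1·11968 + 2959
11968 = 4·2959 + 132
2959 = 22·132 + 55
132 = 2·55 + 22
55 = 2·22 + 11
22 = 2·11 + 0
gcd = 11, but 11 ∤ 274799, so the congruence has no solution.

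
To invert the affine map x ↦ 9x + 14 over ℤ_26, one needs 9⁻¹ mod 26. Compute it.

Apply the Euclidean algorithm to 26 and 9:
26 = 2×9 + 8
9 = 1×8 + 1
8 = 8×1 + 0
Since gcd(9, 26) = 1, back-substitute to write 1 as a combination:
1 = 9 − 8
1 = −26 + 3·9
So 9·3 ≡ 1 (mod 26).

3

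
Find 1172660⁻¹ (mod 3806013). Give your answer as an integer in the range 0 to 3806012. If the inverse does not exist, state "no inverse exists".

3568508

Extended Euclidean algorithm:
3806013 = 3*1172660 + 288033
1172660 = 4*288033 + 20528
288033 = 14*20528 + 641
20528 = 32*641 + 16
641 = 40*16 + 1
16 = 16*1 + 0
gcd = 1, so the inverse exists. Back-substitute:
1 = 641 − 40·16
1 = −40·20528 + 1281·641
1 = 1281·288033 − 17974·20528
1 = −17974·1172660 + 73177·288033
1 = 73177·3806013 − 237505·1172660
Thus 1172660·(-237505) ≡ 1 (mod 3806013); reducing, -237505 mod 3806013 = 3568508.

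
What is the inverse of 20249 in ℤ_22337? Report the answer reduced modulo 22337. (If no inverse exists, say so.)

10195

Apply the Euclidean algorithm to 22337 and 20249:
22337 = 1×20249 + 2088
20249 = 9×2088 + 1457
2088 = 1×1457 + 631
1457 = 2×631 + 195
631 = 3×195 + 46
195 = 4×46 + 11
46 = 4×11 + 2
11 = 5×2 + 1
2 = 2×1 + 0
Since gcd(20249, 22337) = 1, back-substitute to write 1 as a combination:
1 = 11 − 5·2
1 = −5·46 + 21·11
1 = 21·195 − 89·46
1 = −89·631 + 288·195
1 = 288·1457 − 665·631
1 = −665·2088 + 953·1457
1 = 953·20249 − 9242·2088
1 = −9242·22337 + 10195·20249
So 20249·10195 ≡ 1 (mod 22337).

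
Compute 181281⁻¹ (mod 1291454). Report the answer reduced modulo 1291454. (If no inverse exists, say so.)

67137

Run Euclid on (1291454, 181281):
1291454 = 7·181281 + 22487
181281 = 8·22487 + 1385
22487 = 16·1385 + 327
1385 = 4·327 + 77
327 = 4·77 + 19
77 = 4·19 + 1
19 = 19·1 + 0
Since gcd(181281, 1291454) = 1, back-substitute to write 1 as a combination:
1 = 77 − 4·19
1 = −4·327 + 17·77
1 = 17·1385 − 72·327
1 = −72·22487 + 1169·1385
1 = 1169·181281 − 9424·22487
1 = −9424·1291454 + 67137·181281
So 181281·67137 ≡ 1 (mod 1291454).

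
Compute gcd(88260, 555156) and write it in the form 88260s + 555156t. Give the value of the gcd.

Apply Euclid's algorithm to 555156 and 88260:
555156 = 6*88260 + 25596
88260 = 3*25596 + 11472
25596 = 2*11472 + 2652
11472 = 4*2652 + 864
2652 = 3*864 + 60
864 = 14*60 + 24
60 = 2*24 + 12
24 = 2*12 + 0
gcd(88260, 555156) = 12.
Express as a combination:
12 = 60 − 2·24
12 = −2·864 + 29·60
12 = 29·2652 − 89·864
12 = −89·11472 + 385·2652
12 = 385·25596 − 859·11472
12 = −859·88260 + 2962·25596
12 = 2962·555156 − 18631·88260
So 12 = (2962)·555156 + (-18631)·88260.

12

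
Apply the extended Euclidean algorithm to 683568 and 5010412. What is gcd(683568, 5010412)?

Repeated division:
5010412 = 7*683568 + 225436
683568 = 3*225436 + 7260
225436 = 31*7260 + 376
7260 = 19*376 + 116
376 = 3*116 + 28
116 = 4*28 + 4
28 = 7*4 + 0
gcd(683568, 5010412) = 4.
Working backward:
4 = 116 − 4·28
4 = −4·376 + 13·116
4 = 13·7260 − 251·376
4 = −251·225436 + 7794·7260
4 = 7794·683568 − 23633·225436
4 = −23633·5010412 + 173225·683568
So 4 = (-23633)·5010412 + (173225)·683568.

4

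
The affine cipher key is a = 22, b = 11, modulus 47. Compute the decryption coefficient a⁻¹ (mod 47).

15

gcd(47, 22) by repeated division:
47 = 2·22 + 3
22 = 7·3 + 1
3 = 3·1 + 0
gcd = 1, so the inverse exists. Back-substitute:
1 = 22 − 7·3
1 = −7·47 + 15·22
So 22·15 ≡ 1 (mod 47).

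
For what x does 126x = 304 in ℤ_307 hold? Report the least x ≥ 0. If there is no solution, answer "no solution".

First find gcd(126, 307):
307 = 2*126 + 55
126 = 2*55 + 16
55 = 3*16 + 7
16 = 2*7 + 2
7 = 3*2 + 1
2 = 2*1 + 0
gcd = 1, so a unique solution mod 307 exists.
Back-substitute for the Bézout coefficients:
1 = 7 − 3·2
1 = −3·16 + 7·7
1 = 7·55 − 24·16
1 = −24·126 + 55·55
1 = 55·307 − 134·126
So 126·(-134) ≡ 1 (mod 307), giving 126⁻¹ ≡ 173.
x ≡ 126⁻¹·304 ≡ 173·304 ≡ 95 (mod 307).

95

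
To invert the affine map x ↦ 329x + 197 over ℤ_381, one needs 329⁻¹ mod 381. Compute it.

359

Extended Euclidean algorithm:
381 = 1×329 + 52
329 = 6×52 + 17
52 = 3×17 + 1
17 = 17×1 + 0
Since gcd(329, 381) = 1, back-substitute to write 1 as a combination:
1 = 52 − 3·17
1 = −3·329 + 19·52
1 = 19·381 − 22·329
Hence 329⁻¹ ≡ -22 ≡ 359 (mod 381).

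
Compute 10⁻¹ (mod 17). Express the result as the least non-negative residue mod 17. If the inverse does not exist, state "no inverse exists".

12

Run Euclid on (17, 10):
17 = 1*10 + 7
10 = 1*7 + 3
7 = 2*3 + 1
3 = 3*1 + 0
The gcd is 1. Working backward:
1 = 7 − 2·3
1 = −2·10 + 3·7
1 = 3·17 − 5·10
So 10·(-5) ≡ 1 (mod 17), and -5 ≡ 12 (mod 17).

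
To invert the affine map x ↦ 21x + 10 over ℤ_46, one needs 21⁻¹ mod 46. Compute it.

11

gcd(46, 21) by repeated division:
46 = 2*21 + 4
21 = 5*4 + 1
4 = 4*1 + 0
The gcd is 1. Working backward:
1 = 21 − 5·4
1 = −5·46 + 11·21
So 21·11 ≡ 1 (mod 46).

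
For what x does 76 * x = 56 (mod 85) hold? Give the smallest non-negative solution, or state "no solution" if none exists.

First find gcd(76, 85):
85 = 1·76 + 9
76 = 8·9 + 4
9 = 2·4 + 1
4 = 4·1 + 0
gcd = 1, so a unique solution mod 85 exists.
Back-substitute for the Bézout coefficients:
1 = 9 − 2·4
1 = −2·76 + 17·9
1 = 17·85 − 19·76
So 76·(-19) ≡ 1 (mod 85), giving 76⁻¹ ≡ 66.
x ≡ 76⁻¹·56 ≡ 66·56 ≡ 41 (mod 85).

41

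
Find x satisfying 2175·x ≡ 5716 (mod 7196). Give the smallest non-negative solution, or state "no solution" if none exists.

264

First find gcd(2175, 7196):
7196 = 3×2175 + 671
2175 = 3×671 + 162
671 = 4×162 + 23
162 = 7×23 + 1
23 = 23×1 + 0
gcd = 1, so a unique solution mod 7196 exists.
Back-substitute for the Bézout coefficients:
1 = 162 − 7·23
1 = −7·671 + 29·162
1 = 29·2175 − 94·671
1 = −94·7196 + 311·2175
So 2175·(311) ≡ 1 (mod 7196), giving 2175⁻¹ ≡ 311.
x ≡ 2175⁻¹·5716 ≡ 311·5716 ≡ 264 (mod 7196).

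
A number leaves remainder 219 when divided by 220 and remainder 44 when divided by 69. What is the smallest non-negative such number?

6599

Write x = 219 + 220·k. Then 220·k ≡ 44 − 219 ≡ 32 (mod 69).
Need 220⁻¹ mod 69. Extended Euclid on (69, 13):
69 = 5×13 + 4
13 = 3×4 + 1
4 = 4×1 + 0
Back-substitute:
1 = 13 − 3·4
1 = −3·69 + 16·13
220⁻¹ ≡ 16 (mod 69), so k ≡ 16·32 ≡ 29 (mod 69).
x = 219 + 220·29 = 6599.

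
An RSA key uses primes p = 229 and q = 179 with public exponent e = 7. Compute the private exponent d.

φ(n) = (p−1)(q−1) = 228·178 = 40584.
Need d with 7·d ≡ 1 (mod 40584). Apply the extended Euclidean algorithm:
40584 = 5797·7 + 5
7 = 1·5 + 2
5 = 2·2 + 1
2 = 2·1 + 0
Back-substitute:
1 = 5 − 2·2
1 = −2·7 + 3·5
1 = 3·40584 − 17393·7
So 7·(-17393) ≡ 1 (mod 40584), hence d ≡ -17393 ≡ 23191 (mod 40584).

23191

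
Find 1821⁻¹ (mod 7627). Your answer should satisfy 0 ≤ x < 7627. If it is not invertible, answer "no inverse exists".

6404

Extended Euclidean algorithm:
7627 = 4×1821 + 343
1821 = 5×343 + 106
343 = 3×106 + 25
106 = 4×25 + 6
25 = 4×6 + 1
6 = 6×1 + 0
The gcd is 1. Working backward:
1 = 25 − 4·6
1 = −4·106 + 17·25
1 = 17·343 − 55·106
1 = −55·1821 + 292·343
1 = 292·7627 − 1223·1821
So 1821·(-1223) ≡ 1 (mod 7627), and -1223 ≡ 6404 (mod 7627).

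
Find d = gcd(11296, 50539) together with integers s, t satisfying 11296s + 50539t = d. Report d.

Euclidean algorithm:
50539 = 4*11296 + 5355
11296 = 2*5355 + 586
5355 = 9*586 + 81
586 = 7*81 + 19
81 = 4*19 + 5
19 = 3*5 + 4
5 = 1*4 + 1
4 = 4*1 + 0
gcd(11296, 50539) = 1.
Express as a combination:
1 = 5 − 4
1 = −19 + 4·5
1 = 4·81 − 17·19
1 = −17·586 + 123·81
1 = 123·5355 − 1124·586
1 = −1124·11296 + 2371·5355
1 = 2371·50539 − 10608·11296
So 1 = (2371)·50539 + (-10608)·11296.

1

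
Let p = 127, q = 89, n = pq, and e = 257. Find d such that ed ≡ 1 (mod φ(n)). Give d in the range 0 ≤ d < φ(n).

φ(n) = (p−1)(q−1) = 126·88 = 11088.
Need d with 257·d ≡ 1 (mod 11088). Apply the extended Euclidean algorithm:
11088 = 43×257 + 37
257 = 6×37 + 35
37 = 1×35 + 2
35 = 17×2 + 1
2 = 2×1 + 0
Back-substitute:
1 = 35 − 17·2
1 = −17·37 + 18·35
1 = 18·257 − 125·37
1 = −125·11088 + 5393·257
So 257·5393 ≡ 1 (mod 11088), hence d = 5393.

5393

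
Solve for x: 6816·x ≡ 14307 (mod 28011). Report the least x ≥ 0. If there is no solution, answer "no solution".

First find gcd(6816, 28011):
28011 = 4*6816 + 747
6816 = 9*747 + 93
747 = 8*93 + 3
93 = 31*3 + 0
gcd = 3 and 3 | 14307, so solutions exist. Divide through by 3: 2272x ≡ 4769 (mod 9337).
Now find 2272⁻¹ mod 9337:
9337 = 4·2272 + 249
2272 = 9·249 + 31
249 = 8·31 + 1
31 = 31·1 + 0
Back-substitute:
1 = 249 − 8·31
1 = −8·2272 + 73·249
1 = 73·9337 − 300·2272
So 2272·(-300) ≡ 1 (mod 9337), i.e. 2272⁻¹ ≡ 9037.
Then x ≡ 9037·4769 ≡ 7198 (mod 9337); the smallest non-negative solution is x = 7198.

7198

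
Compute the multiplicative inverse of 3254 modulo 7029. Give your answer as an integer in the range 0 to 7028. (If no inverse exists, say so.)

3899

Apply the Euclidean algorithm to 7029 and 3254:
7029 = 2*3254 + 521
3254 = 6*521 + 128
521 = 4*128 + 9
128 = 14*9 + 2
9 = 4*2 + 1
2 = 2*1 + 0
The gcd is 1. Working backward:
1 = 9 − 4·2
1 = −4·128 + 57·9
1 = 57·521 − 232·128
1 = −232·3254 + 1449·521
1 = 1449·7029 − 3130·3254
Hence 3254⁻¹ ≡ -3130 ≡ 3899 (mod 7029).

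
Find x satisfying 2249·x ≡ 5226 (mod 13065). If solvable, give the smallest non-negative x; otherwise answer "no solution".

First find gcd(2249, 13065):
13065 = 5×2249 + 1820
2249 = 1×1820 + 429
1820 = 4×429 + 104
429 = 4×104 + 13
104 = 8×13 + 0
gcd = 13 and 13 | 5226, so solutions exist. Divide through by 13: 173x ≡ 402 (mod 1005).
Now find 173⁻¹ mod 1005:
1005 = 5·173 + 140
173 = 1·140 + 33
140 = 4·33 + 8
33 = 4·8 + 1
8 = 8·1 + 0
Back-substitute:
1 = 33 − 4·8
1 = −4·140 + 17·33
1 = 17·173 − 21·140
1 = −21·1005 + 122·173
So 173⁻¹ ≡ 122 (mod 1005).
Then x ≡ 122·402 ≡ 804 (mod 1005); the smallest non-negative solution is x = 804.

804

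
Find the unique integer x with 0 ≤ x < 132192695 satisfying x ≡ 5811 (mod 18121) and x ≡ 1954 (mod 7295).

119749379

Write x = 5811 + 18121·k. Then 18121·k ≡ 1954 − 5811 ≡ 3438 (mod 7295).
Need 18121⁻¹ mod 7295. Extended Euclid on (7295, 3531):
7295 = 2×3531 + 233
3531 = 15×233 + 36
233 = 6×36 + 17
36 = 2×17 + 2
17 = 8×2 + 1
2 = 2×1 + 0
Back-substitute:
1 = 17 − 8·2
1 = −8·36 + 17·17
1 = 17·233 − 110·36
1 = −110·3531 + 1667·233
1 = 1667·7295 − 3444·3531
18121⁻¹ ≡ 3851 (mod 7295), so k ≡ 3851·3438 ≡ 6608 (mod 7295).
x = 5811 + 18121·6608 = 119749379.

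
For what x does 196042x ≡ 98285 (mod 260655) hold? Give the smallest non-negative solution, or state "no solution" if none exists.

First find gcd(196042, 260655):
260655 = 1·196042 + 64613
196042 = 3·64613 + 2203
64613 = 29·2203 + 726
2203 = 3·726 + 25
726 = 29·25 + 1
25 = 25·1 + 0
gcd = 1, so a unique solution mod 260655 exists.
Back-substitute for the Bézout coefficients:
1 = 726 − 29·25
1 = −29·2203 + 88·726
1 = 88·64613 − 2581·2203
1 = −2581·196042 + 7831·64613
1 = 7831·260655 − 10412·196042
So 196042·(-10412) ≡ 1 (mod 260655), giving 196042⁻¹ ≡ 250243.
x ≡ 196042⁻¹·98285 ≡ 250243·98285 ≡ 248765 (mod 260655).

248765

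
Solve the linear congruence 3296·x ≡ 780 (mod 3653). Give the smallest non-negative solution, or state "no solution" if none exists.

First find gcd(3296, 3653):
3653 = 1*3296 + 357
3296 = 9*357 + 83
357 = 4*83 + 25
83 = 3*25 + 8
25 = 3*8 + 1
8 = 8*1 + 0
gcd = 1, so a unique solution mod 3653 exists.
Back-substitute for the Bézout coefficients:
1 = 25 − 3·8
1 = −3·83 + 10·25
1 = 10·357 − 43·83
1 = −43·3296 + 397·357
1 = 397·3653 − 440·3296
So 3296·(-440) ≡ 1 (mod 3653), giving 3296⁻¹ ≡ 3213.
x ≡ 3296⁻¹·780 ≡ 3213·780 ≡ 182 (mod 3653).

182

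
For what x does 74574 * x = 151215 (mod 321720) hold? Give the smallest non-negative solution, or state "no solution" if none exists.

gcd(74574, 321720):
321720 = 4·74574 + 23424
74574 = 3·23424 + 4302
23424 = 5·4302 + 1914
4302 = 2·1914 + 474
1914 = 4·474 + 18
474 = 26·18 + 6
18 = 3·6 + 0
gcd = 6, but 6 ∤ 151215, so the congruence has no solution.

no solution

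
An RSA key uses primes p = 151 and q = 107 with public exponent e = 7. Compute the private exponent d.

4543

φ(n) = (p−1)(q−1) = 150·106 = 15900.
Need d with 7·d ≡ 1 (mod 15900). Apply the extended Euclidean algorithm:
15900 = 2271×7 + 3
7 = 2×3 + 1
3 = 3×1 + 0
Back-substitute:
1 = 7 − 2·3
1 = −2·15900 + 4543·7
So 7·4543 ≡ 1 (mod 15900), hence d = 4543.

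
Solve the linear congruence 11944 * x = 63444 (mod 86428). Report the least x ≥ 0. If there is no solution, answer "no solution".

First find gcd(11944, 86428):
86428 = 7×11944 + 2820
11944 = 4×2820 + 664
2820 = 4×664 + 164
664 = 4×164 + 8
164 = 20×8 + 4
8 = 2×4 + 0
gcd = 4 and 4 | 63444, so solutions exist. Divide through by 4: 2986x ≡ 15861 (mod 21607).
Now find 2986⁻¹ mod 21607:
21607 = 7×2986 + 705
2986 = 4×705 + 166
705 = 4×166 + 41
166 = 4×41 + 2
41 = 20×2 + 1
2 = 2×1 + 0
Back-substitute:
1 = 41 − 20·2
1 = −20·166 + 81·41
1 = 81·705 − 344·166
1 = −344·2986 + 1457·705
1 = 1457·21607 − 10543·2986
So 2986·(-10543) ≡ 1 (mod 21607), i.e. 2986⁻¹ ≡ 11064.
Then x ≡ 11064·15861 ≡ 15657 (mod 21607); the smallest non-negative solution is x = 15657.

15657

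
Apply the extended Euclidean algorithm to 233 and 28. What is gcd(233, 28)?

Apply Euclid's algorithm to 233 and 28:
233 = 8*28 + 9
28 = 3*9 + 1
9 = 9*1 + 0
gcd(233, 28) = 1.
Back-substituting:
1 = 28 − 3·9
1 = −3·233 + 25·28
So 1 = (-3)·233 + (25)·28.

1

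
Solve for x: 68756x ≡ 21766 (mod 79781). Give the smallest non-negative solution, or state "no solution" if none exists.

9304

First find gcd(68756, 79781):
79781 = 1×68756 + 11025
68756 = 6×11025 + 2606
11025 = 4×2606 + 601
2606 = 4×601 + 202
601 = 2×202 + 197
202 = 1×197 + 5
197 = 39×5 + 2
5 = 2×2 + 1
2 = 2×1 + 0
gcd = 1, so a unique solution mod 79781 exists.
Back-substitute for the Bézout coefficients:
1 = 5 − 2·2
1 = −2·197 + 79·5
1 = 79·202 − 81·197
1 = −81·601 + 241·202
1 = 241·2606 − 1045·601
1 = −1045·11025 + 4421·2606
1 = 4421·68756 − 27571·11025
1 = −27571·79781 + 31992·68756
So 68756·(31992) ≡ 1 (mod 79781), giving 68756⁻¹ ≡ 31992.
x ≡ 68756⁻¹·21766 ≡ 31992·21766 ≡ 9304 (mod 79781).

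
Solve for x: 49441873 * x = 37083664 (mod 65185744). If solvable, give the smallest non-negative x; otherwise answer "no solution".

gcd(49441873, 65185744):
65185744 = 1*49441873 + 15743871
49441873 = 3*15743871 + 2210260
15743871 = 7*2210260 + 272051
2210260 = 8*272051 + 33852
272051 = 8*33852 + 1235
33852 = 27*1235 + 507
1235 = 2*507 + 221
507 = 2*221 + 65
221 = 3*65 + 26
65 = 2*26 + 13
26 = 2*13 + 0
gcd = 13, but 13 ∤ 37083664, so the congruence has no solution.

no solution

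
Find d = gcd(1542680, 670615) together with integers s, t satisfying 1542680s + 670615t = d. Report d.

Repeated division:
1542680 = 2×670615 + 201450
670615 = 3×201450 + 66265
201450 = 3×66265 + 2655
66265 = 24×2655 + 2545
2655 = 1×2545 + 110
2545 = 23×110 + 15
110 = 7×15 + 5
15 = 3×5 + 0
gcd(1542680, 670615) = 5.
Express as a combination:
5 = 110 − 7·15
5 = −7·2545 + 162·110
5 = 162·2655 − 169·2545
5 = −169·66265 + 4218·2655
5 = 4218·201450 − 12823·66265
5 = −12823·670615 + 42687·201450
5 = 42687·1542680 − 98197·670615
So 5 = (42687)·1542680 + (-98197)·670615.

5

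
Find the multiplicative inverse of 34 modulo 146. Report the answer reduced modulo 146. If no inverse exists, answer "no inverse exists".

Euclidean algorithm on 146, 34:
146 = 4·34 + 10
34 = 3·10 + 4
10 = 2·4 + 2
4 = 2·2 + 0
The gcd is 2, not 1, hence no inverse exists.

no inverse exists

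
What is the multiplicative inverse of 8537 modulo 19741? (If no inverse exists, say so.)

gcd(19741, 8537) by repeated division:
19741 = 2*8537 + 2667
8537 = 3*2667 + 536
2667 = 4*536 + 523
536 = 1*523 + 13
523 = 40*13 + 3
13 = 4*3 + 1
3 = 3*1 + 0
gcd = 1, so the inverse exists. Back-substitute:
1 = 13 − 4·3
1 = −4·523 + 161·13
1 = 161·536 − 165·523
1 = −165·2667 + 821·536
1 = 821·8537 − 2628·2667
1 = −2628·19741 + 6077·8537
So 8537·6077 ≡ 1 (mod 19741).

6077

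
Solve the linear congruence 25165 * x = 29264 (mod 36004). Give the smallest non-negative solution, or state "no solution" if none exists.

First find gcd(25165, 36004):
36004 = 1×25165 + 10839
25165 = 2×10839 + 3487
10839 = 3×3487 + 378
3487 = 9×378 + 85
378 = 4×85 + 38
85 = 2×38 + 9
38 = 4×9 + 2
9 = 4×2 + 1
2 = 2×1 + 0
gcd = 1, so a unique solution mod 36004 exists.
Back-substitute for the Bézout coefficients:
1 = 9 − 4·2
1 = −4·38 + 17·9
1 = 17·85 − 38·38
1 = −38·378 + 169·85
1 = 169·3487 − 1559·378
1 = −1559·10839 + 4846·3487
1 = 4846·25165 − 11251·10839
1 = −11251·36004 + 16097·25165
So 25165·(16097) ≡ 1 (mod 36004), giving 25165⁻¹ ≡ 16097.
x ≡ 25165⁻¹·29264 ≡ 16097·29264 ≡ 22276 (mod 36004).

22276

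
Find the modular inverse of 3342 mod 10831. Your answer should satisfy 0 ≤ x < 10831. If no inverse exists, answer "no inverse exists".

Extended Euclidean algorithm:
10831 = 3·3342 + 805
3342 = 4·805 + 122
805 = 6·122 + 73
122 = 1·73 + 49
73 = 1·49 + 24
49 = 2·24 + 1
24 = 24·1 + 0
gcd = 1, so the inverse exists. Back-substitute:
1 = 49 − 2·24
1 = −2·73 + 3·49
1 = 3·122 − 5·73
1 = −5·805 + 33·122
1 = 33·3342 − 137·805
1 = −137·10831 + 444·3342
So 3342·444 ≡ 1 (mod 10831).

444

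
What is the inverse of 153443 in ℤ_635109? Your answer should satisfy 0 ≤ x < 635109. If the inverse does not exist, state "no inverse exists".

Extended Euclidean algorithm:
635109 = 4×153443 + 21337
153443 = 7×21337 + 4084
21337 = 5×4084 + 917
4084 = 4×917 + 416
917 = 2×416 + 85
416 = 4×85 + 76
85 = 1×76 + 9
76 = 8×9 + 4
9 = 2×4 + 1
4 = 4×1 + 0
The gcd is 1. Working backward:
1 = 9 − 2·4
1 = −2·76 + 17·9
1 = 17·85 − 19·76
1 = −19·416 + 93·85
1 = 93·917 − 205·416
1 = −205·4084 + 913·917
1 = 913·21337 − 4770·4084
1 = −4770·153443 + 34303·21337
1 = 34303·635109 − 141982·153443
So 153443·(-141982) ≡ 1 (mod 635109), and -141982 ≡ 493127 (mod 635109).

493127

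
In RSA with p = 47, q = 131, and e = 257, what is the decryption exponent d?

φ(n) = (p−1)(q−1) = 46·130 = 5980.
Need d with 257·d ≡ 1 (mod 5980). Apply the extended Euclidean algorithm:
5980 = 23·257 + 69
257 = 3·69 + 50
69 = 1·50 + 19
50 = 2·19 + 12
19 = 1·12 + 7
12 = 1·7 + 5
7 = 1·5 + 2
5 = 2·2 + 1
2 = 2·1 + 0
Back-substitute:
1 = 5 − 2·2
1 = −2·7 + 3·5
1 = 3·12 − 5·7
1 = −5·19 + 8·12
1 = 8·50 − 21·19
1 = −21·69 + 29·50
1 = 29·257 − 108·69
1 = −108·5980 + 2513·257
So 257·2513 ≡ 1 (mod 5980), hence d = 2513.

2513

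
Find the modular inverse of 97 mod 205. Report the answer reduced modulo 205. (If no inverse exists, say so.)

Apply the Euclidean algorithm to 205 and 97:
205 = 2·97 + 11
97 = 8·11 + 9
11 = 1·9 + 2
9 = 4·2 + 1
2 = 2·1 + 0
Since gcd(97, 205) = 1, back-substitute to write 1 as a combination:
1 = 9 − 4·2
1 = −4·11 + 5·9
1 = 5·97 − 44·11
1 = −44·205 + 93·97
So 97·93 ≡ 1 (mod 205).

93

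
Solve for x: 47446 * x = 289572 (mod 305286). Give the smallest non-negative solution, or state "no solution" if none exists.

First find gcd(47446, 305286):
305286 = 6×47446 + 20610
47446 = 2×20610 + 6226
20610 = 3×6226 + 1932
6226 = 3×1932 + 430
1932 = 4×430 + 212
430 = 2×212 + 6
212 = 35×6 + 2
6 = 3×2 + 0
gcd = 2 and 2 | 289572, so solutions exist. Divide through by 2: 23723x ≡ 144786 (mod 152643).
Now find 23723⁻¹ mod 152643:
152643 = 6·23723 + 10305
23723 = 2·10305 + 3113
10305 = 3·3113 + 966
3113 = 3·966 + 215
966 = 4·215 + 106
215 = 2·106 + 3
106 = 35·3 + 1
3 = 3·1 + 0
Back-substitute:
1 = 106 − 35·3
1 = −35·215 + 71·106
1 = 71·966 − 319·215
1 = −319·3113 + 1028·966
1 = 1028·10305 − 3403·3113
1 = −3403·23723 + 7834·10305
1 = 7834·152643 − 50407·23723
So 23723·(-50407) ≡ 1 (mod 152643), i.e. 23723⁻¹ ≡ 102236.
Then x ≡ 102236·144786 ≡ 91857 (mod 152643); the smallest non-negative solution is x = 91857.

91857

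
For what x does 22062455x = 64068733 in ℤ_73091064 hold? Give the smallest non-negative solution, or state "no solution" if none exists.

First find gcd(22062455, 73091064):
73091064 = 3·22062455 + 6903699
22062455 = 3·6903699 + 1351358
6903699 = 5·1351358 + 146909
1351358 = 9·146909 + 29177
146909 = 5·29177 + 1024
29177 = 28·1024 + 505
1024 = 2·505 + 14
505 = 36·14 + 1
14 = 14·1 + 0
gcd = 1, so a unique solution mod 73091064 exists.
Back-substitute for the Bézout coefficients:
1 = 505 − 36·14
1 = −36·1024 + 73·505
1 = 73·29177 − 2080·1024
1 = −2080·146909 + 10473·29177
1 = 10473·1351358 − 96337·146909
1 = −96337·6903699 + 492158·1351358
1 = 492158·22062455 − 1572811·6903699
1 = −1572811·73091064 + 5210591·22062455
So 22062455·(5210591) ≡ 1 (mod 73091064), giving 22062455⁻¹ ≡ 5210591.
x ≡ 22062455⁻¹·64068733 ≡ 5210591·64068733 ≡ 57110795 (mod 73091064).

57110795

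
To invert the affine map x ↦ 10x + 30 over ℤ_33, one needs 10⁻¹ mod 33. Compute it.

10

gcd(33, 10) by repeated division:
33 = 3×10 + 3
10 = 3×3 + 1
3 = 3×1 + 0
The gcd is 1. Working backward:
1 = 10 − 3·3
1 = −3·33 + 10·10
So 10·10 ≡ 1 (mod 33).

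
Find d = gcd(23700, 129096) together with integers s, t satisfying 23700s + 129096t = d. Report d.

12

Euclidean algorithm:
129096 = 5×23700 + 10596
23700 = 2×10596 + 2508
10596 = 4×2508 + 564
2508 = 4×564 + 252
564 = 2×252 + 60
252 = 4×60 + 12
60 = 5×12 + 0
gcd(23700, 129096) = 12.
Back-substituting:
12 = 252 − 4·60
12 = −4·564 + 9·252
12 = 9·2508 − 40·564
12 = −40·10596 + 169·2508
12 = 169·23700 − 378·10596
12 = −378·129096 + 2059·23700
So 12 = (-378)·129096 + (2059)·23700.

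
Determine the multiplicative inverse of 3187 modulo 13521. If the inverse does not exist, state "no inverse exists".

10390

Extended Euclidean algorithm:
13521 = 4·3187 + 773
3187 = 4·773 + 95
773 = 8·95 + 13
95 = 7·13 + 4
13 = 3·4 + 1
4 = 4·1 + 0
The gcd is 1. Working backward:
1 = 13 − 3·4
1 = −3·95 + 22·13
1 = 22·773 − 179·95
1 = −179·3187 + 738·773
1 = 738·13521 − 3131·3187
So 3187·(-3131) ≡ 1 (mod 13521), and -3131 ≡ 10390 (mod 13521).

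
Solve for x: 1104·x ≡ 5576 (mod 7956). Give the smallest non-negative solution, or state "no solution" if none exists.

no solution

gcd(1104, 7956):
7956 = 7·1104 + 228
1104 = 4·228 + 192
228 = 1·192 + 36
192 = 5·36 + 12
36 = 3·12 + 0
gcd = 12, but 12 ∤ 5576, so the congruence has no solution.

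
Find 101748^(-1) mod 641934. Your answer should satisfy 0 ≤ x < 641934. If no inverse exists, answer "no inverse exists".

no inverse exists

Compute gcd(101748, 641934):
641934 = 6*101748 + 31446
101748 = 3*31446 + 7410
31446 = 4*7410 + 1806
7410 = 4*1806 + 186
1806 = 9*186 + 132
186 = 1*132 + 54
132 = 2*54 + 24
54 = 2*24 + 6
24 = 4*6 + 0
The gcd is 6, not 1, hence no inverse exists.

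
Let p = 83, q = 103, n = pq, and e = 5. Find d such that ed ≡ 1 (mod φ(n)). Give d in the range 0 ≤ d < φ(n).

1673

φ(n) = (p−1)(q−1) = 82·102 = 8364.
Need d with 5·d ≡ 1 (mod 8364). Apply the extended Euclidean algorithm:
8364 = 1672×5 + 4
5 = 1×4 + 1
4 = 4×1 + 0
Back-substitute:
1 = 5 − 4
1 = −8364 + 1673·5
So 5·1673 ≡ 1 (mod 8364), hence d = 1673.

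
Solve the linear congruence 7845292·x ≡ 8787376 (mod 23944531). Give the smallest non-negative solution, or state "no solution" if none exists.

First find gcd(7845292, 23944531):
23944531 = 3·7845292 + 408655
7845292 = 19·408655 + 80847
408655 = 5·80847 + 4420
80847 = 18·4420 + 1287
4420 = 3·1287 + 559
1287 = 2·559 + 169
559 = 3·169 + 52
169 = 3·52 + 13
52 = 4·13 + 0
gcd = 13 and 13 | 8787376, so solutions exist. Divide through by 13: 603484x ≡ 675952 (mod 1841887).
Now find 603484⁻¹ mod 1841887:
1841887 = 3*603484 + 31435
603484 = 19*31435 + 6219
31435 = 5*6219 + 340
6219 = 18*340 + 99
340 = 3*99 + 43
99 = 2*43 + 13
43 = 3*13 + 4
13 = 3*4 + 1
4 = 4*1 + 0
Back-substitute:
1 = 13 − 3·4
1 = −3·43 + 10·13
1 = 10·99 − 23·43
1 = −23·340 + 79·99
1 = 79·6219 − 1445·340
1 = −1445·31435 + 7304·6219
1 = 7304·603484 − 140221·31435
1 = −140221·1841887 + 427967·603484
So 603484⁻¹ ≡ 427967 (mod 1841887).
Then x ≡ 427967·675952 ≡ 219251 (mod 1841887); the smallest non-negative solution is x = 219251.

219251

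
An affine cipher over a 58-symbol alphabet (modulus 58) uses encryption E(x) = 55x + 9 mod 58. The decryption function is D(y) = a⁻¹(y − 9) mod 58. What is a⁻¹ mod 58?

gcd(58, 55) by repeated division:
58 = 1·55 + 3
55 = 18·3 + 1
3 = 3·1 + 0
The gcd is 1. Working backward:
1 = 55 − 18·3
1 = −18·58 + 19·55
So 55·19 ≡ 1 (mod 58).

19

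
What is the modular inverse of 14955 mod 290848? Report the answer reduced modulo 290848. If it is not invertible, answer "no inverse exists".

93507

Extended Euclidean algorithm:
290848 = 19×14955 + 6703
14955 = 2×6703 + 1549
6703 = 4×1549 + 507
1549 = 3×507 + 28
507 = 18×28 + 3
28 = 9×3 + 1
3 = 3×1 + 0
The gcd is 1. Working backward:
1 = 28 − 9·3
1 = −9·507 + 163·28
1 = 163·1549 − 498·507
1 = −498·6703 + 2155·1549
1 = 2155·14955 − 4808·6703
1 = −4808·290848 + 93507·14955
So 14955·93507 ≡ 1 (mod 290848).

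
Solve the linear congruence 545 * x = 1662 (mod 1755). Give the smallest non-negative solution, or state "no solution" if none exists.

gcd(545, 1755):
1755 = 3*545 + 120
545 = 4*120 + 65
120 = 1*65 + 55
65 = 1*55 + 10
55 = 5*10 + 5
10 = 2*5 + 0
gcd = 5, but 5 ∤ 1662, so the congruence has no solution.

no solution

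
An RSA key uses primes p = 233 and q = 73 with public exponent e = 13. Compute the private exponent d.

φ(n) = (p−1)(q−1) = 232·72 = 16704.
Need d with 13·d ≡ 1 (mod 16704). Apply the extended Euclidean algorithm:
16704 = 1284·13 + 12
13 = 1·12 + 1
12 = 12·1 + 0
Back-substitute:
1 = 13 − 12
1 = −16704 + 1285·13
So 13·1285 ≡ 1 (mod 16704), hence d = 1285.

1285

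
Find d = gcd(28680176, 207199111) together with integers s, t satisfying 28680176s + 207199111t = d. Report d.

Apply Euclid's algorithm to 207199111 and 28680176:
207199111 = 7×28680176 + 6437879
28680176 = 4×6437879 + 2928660
6437879 = 2×2928660 + 580559
2928660 = 5×580559 + 25865
580559 = 22×25865 + 11529
25865 = 2×11529 + 2807
11529 = 4×2807 + 301
2807 = 9×301 + 98
301 = 3×98 + 7
98 = 14×7 + 0
gcd(28680176, 207199111) = 7.
Express as a combination:
7 = 301 − 3·98
7 = −3·2807 + 28·301
7 = 28·11529 − 115·2807
7 = −115·25865 + 258·11529
7 = 258·580559 − 5791·25865
7 = −5791·2928660 + 29213·580559
7 = 29213·6437879 − 64217·2928660
7 = −64217·28680176 + 286081·6437879
7 = 286081·207199111 − 2066784·28680176
So 7 = (286081)·207199111 + (-2066784)·28680176.

7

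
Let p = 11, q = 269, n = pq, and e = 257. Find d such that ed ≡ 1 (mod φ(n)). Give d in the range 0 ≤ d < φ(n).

φ(n) = (p−1)(q−1) = 10·268 = 2680.
Need d with 257·d ≡ 1 (mod 2680). Apply the extended Euclidean algorithm:
2680 = 10·257 + 110
257 = 2·110 + 37
110 = 2·37 + 36
37 = 1·36 + 1
36 = 36·1 + 0
Back-substitute:
1 = 37 − 36
1 = −110 + 3·37
1 = 3·257 − 7·110
1 = −7·2680 + 73·257
So 257·73 ≡ 1 (mod 2680), hence d = 73.

73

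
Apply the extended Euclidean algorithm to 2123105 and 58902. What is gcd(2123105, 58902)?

1

Apply Euclid's algorithm to 2123105 and 58902:
2123105 = 36·58902 + 2633
58902 = 22·2633 + 976
2633 = 2·976 + 681
976 = 1·681 + 295
681 = 2·295 + 91
295 = 3·91 + 22
91 = 4·22 + 3
22 = 7·3 + 1
3 = 3·1 + 0
gcd(2123105, 58902) = 1.
Working backward:
1 = 22 − 7·3
1 = −7·91 + 29·22
1 = 29·295 − 94·91
1 = −94·681 + 217·295
1 = 217·976 − 311·681
1 = −311·2633 + 839·976
1 = 839·58902 − 18769·2633
1 = −18769·2123105 + 676523·58902
So 1 = (-18769)·2123105 + (676523)·58902.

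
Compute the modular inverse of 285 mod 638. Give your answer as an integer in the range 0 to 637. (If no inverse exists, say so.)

197

gcd(638, 285) by repeated division:
638 = 2·285 + 68
285 = 4·68 + 13
68 = 5·13 + 3
13 = 4·3 + 1
3 = 3·1 + 0
The gcd is 1. Working backward:
1 = 13 − 4·3
1 = −4·68 + 21·13
1 = 21·285 − 88·68
1 = −88·638 + 197·285
So 285·197 ≡ 1 (mod 638).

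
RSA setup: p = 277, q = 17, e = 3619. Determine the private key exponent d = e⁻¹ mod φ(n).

1291

φ(n) = (p−1)(q−1) = 276·16 = 4416.
Need d with 3619·d ≡ 1 (mod 4416). Apply the extended Euclidean algorithm:
4416 = 1×3619 + 797
3619 = 4×797 + 431
797 = 1×431 + 366
431 = 1×366 + 65
366 = 5×65 + 41
65 = 1×41 + 24
41 = 1×24 + 17
24 = 1×17 + 7
17 = 2×7 + 3
7 = 2×3 + 1
3 = 3×1 + 0
Back-substitute:
1 = 7 − 2·3
1 = −2·17 + 5·7
1 = 5·24 − 7·17
1 = −7·41 + 12·24
1 = 12·65 − 19·41
1 = −19·366 + 107·65
1 = 107·431 − 126·366
1 = −126·797 + 233·431
1 = 233·3619 − 1058·797
1 = −1058·4416 + 1291·3619
So 3619·1291 ≡ 1 (mod 4416), hence d = 1291.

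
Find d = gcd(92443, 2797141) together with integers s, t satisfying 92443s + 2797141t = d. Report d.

Repeated division:
2797141 = 30×92443 + 23851
92443 = 3×23851 + 20890
23851 = 1×20890 + 2961
20890 = 7×2961 + 163
2961 = 18×163 + 27
163 = 6×27 + 1
27 = 27×1 + 0
gcd(92443, 2797141) = 1.
Working backward:
1 = 163 − 6·27
1 = −6·2961 + 109·163
1 = 109·20890 − 769·2961
1 = −769·23851 + 878·20890
1 = 878·92443 − 3403·23851
1 = −3403·2797141 + 102968·92443
So 1 = (-3403)·2797141 + (102968)·92443.

1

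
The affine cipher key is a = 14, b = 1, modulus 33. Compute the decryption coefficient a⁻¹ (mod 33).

26

Extended Euclidean algorithm:
33 = 2×14 + 5
14 = 2×5 + 4
5 = 1×4 + 1
4 = 4×1 + 0
The gcd is 1. Working backward:
1 = 5 − 4
1 = −14 + 3·5
1 = 3·33 − 7·14
So 14·(-7) ≡ 1 (mod 33), and -7 ≡ 26 (mod 33).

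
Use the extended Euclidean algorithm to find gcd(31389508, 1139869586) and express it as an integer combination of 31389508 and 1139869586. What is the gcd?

2

Euclidean algorithm:
1139869586 = 36*31389508 + 9847298
31389508 = 3*9847298 + 1847614
9847298 = 5*1847614 + 609228
1847614 = 3*609228 + 19930
609228 = 30*19930 + 11328
19930 = 1*11328 + 8602
11328 = 1*8602 + 2726
8602 = 3*2726 + 424
2726 = 6*424 + 182
424 = 2*182 + 60
182 = 3*60 + 2
60 = 30*2 + 0
gcd(31389508, 1139869586) = 2.
Back-substituting:
2 = 182 − 3·60
2 = −3·424 + 7·182
2 = 7·2726 − 45·424
2 = −45·8602 + 142·2726
2 = 142·11328 − 187·8602
2 = −187·19930 + 329·11328
2 = 329·609228 − 10057·19930
2 = −10057·1847614 + 30500·609228
2 = 30500·9847298 − 162557·1847614
2 = −162557·31389508 + 518171·9847298
2 = 518171·1139869586 − 18816713·31389508
So 2 = (518171)·1139869586 + (-18816713)·31389508.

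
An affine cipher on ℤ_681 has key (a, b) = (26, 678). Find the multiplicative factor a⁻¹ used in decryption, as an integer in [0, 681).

Extended Euclidean algorithm:
681 = 26×26 + 5
26 = 5×5 + 1
5 = 5×1 + 0
gcd = 1, so the inverse exists. Back-substitute:
1 = 26 − 5·5
1 = −5·681 + 131·26
So 26·131 ≡ 1 (mod 681).

131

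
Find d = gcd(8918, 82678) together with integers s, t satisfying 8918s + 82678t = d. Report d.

2

Euclidean algorithm:
82678 = 9×8918 + 2416
8918 = 3×2416 + 1670
2416 = 1×1670 + 746
1670 = 2×746 + 178
746 = 4×178 + 34
178 = 5×34 + 8
34 = 4×8 + 2
8 = 4×2 + 0
gcd(8918, 82678) = 2.
Working backward:
2 = 34 − 4·8
2 = −4·178 + 21·34
2 = 21·746 − 88·178
2 = −88·1670 + 197·746
2 = 197·2416 − 285·1670
2 = −285·8918 + 1052·2416
2 = 1052·82678 − 9753·8918
So 2 = (1052)·82678 + (-9753)·8918.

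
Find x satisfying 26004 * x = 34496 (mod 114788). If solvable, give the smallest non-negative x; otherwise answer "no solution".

19424

First find gcd(26004, 114788):
114788 = 4*26004 + 10772
26004 = 2*10772 + 4460
10772 = 2*4460 + 1852
4460 = 2*1852 + 756
1852 = 2*756 + 340
756 = 2*340 + 76
340 = 4*76 + 36
76 = 2*36 + 4
36 = 9*4 + 0
gcd = 4 and 4 | 34496, so solutions exist. Divide through by 4: 6501x ≡ 8624 (mod 28697).
Now find 6501⁻¹ mod 28697:
28697 = 4*6501 + 2693
6501 = 2*2693 + 1115
2693 = 2*1115 + 463
1115 = 2*463 + 189
463 = 2*189 + 85
189 = 2*85 + 19
85 = 4*19 + 9
19 = 2*9 + 1
9 = 9*1 + 0
Back-substitute:
1 = 19 − 2·9
1 = −2·85 + 9·19
1 = 9·189 − 20·85
1 = −20·463 + 49·189
1 = 49·1115 − 118·463
1 = −118·2693 + 285·1115
1 = 285·6501 − 688·2693
1 = −688·28697 + 3037·6501
So 6501⁻¹ ≡ 3037 (mod 28697).
Then x ≡ 3037·8624 ≡ 19424 (mod 28697); the smallest non-negative solution is x = 19424.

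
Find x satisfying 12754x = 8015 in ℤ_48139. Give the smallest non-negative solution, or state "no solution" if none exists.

First find gcd(12754, 48139):
48139 = 3*12754 + 9877
12754 = 1*9877 + 2877
9877 = 3*2877 + 1246
2877 = 2*1246 + 385
1246 = 3*385 + 91
385 = 4*91 + 21
91 = 4*21 + 7
21 = 3*7 + 0
gcd = 7 and 7 | 8015, so solutions exist. Divide through by 7: 1822x ≡ 1145 (mod 6877).
Now find 1822⁻¹ mod 6877:
6877 = 3·1822 + 1411
1822 = 1·1411 + 411
1411 = 3·411 + 178
411 = 2·178 + 55
178 = 3·55 + 13
55 = 4·13 + 3
13 = 4·3 + 1
3 = 3·1 + 0
Back-substitute:
1 = 13 − 4·3
1 = −4·55 + 17·13
1 = 17·178 − 55·55
1 = −55·411 + 127·178
1 = 127·1411 − 436·411
1 = −436·1822 + 563·1411
1 = 563·6877 − 2125·1822
So 1822·(-2125) ≡ 1 (mod 6877), i.e. 1822⁻¹ ≡ 4752.
Then x ≡ 4752·1145 ≡ 1333 (mod 6877); the smallest non-negative solution is x = 1333.

1333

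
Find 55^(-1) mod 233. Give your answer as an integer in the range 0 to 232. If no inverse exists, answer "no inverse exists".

161

gcd(233, 55) by repeated division:
233 = 4·55 + 13
55 = 4·13 + 3
13 = 4·3 + 1
3 = 3·1 + 0
gcd = 1, so the inverse exists. Back-substitute:
1 = 13 − 4·3
1 = −4·55 + 17·13
1 = 17·233 − 72·55
Thus 55·(-72) ≡ 1 (mod 233); reducing, -72 mod 233 = 161.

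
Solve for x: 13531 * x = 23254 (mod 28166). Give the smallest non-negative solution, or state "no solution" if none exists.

First find gcd(13531, 28166):
28166 = 2×13531 + 1104
13531 = 12×1104 + 283
1104 = 3×283 + 255
283 = 1×255 + 28
255 = 9×28 + 3
28 = 9×3 + 1
3 = 3×1 + 0
gcd = 1, so a unique solution mod 28166 exists.
Back-substitute for the Bézout coefficients:
1 = 28 − 9·3
1 = −9·255 + 82·28
1 = 82·283 − 91·255
1 = −91·1104 + 355·283
1 = 355·13531 − 4351·1104
1 = −4351·28166 + 9057·13531
So 13531·(9057) ≡ 1 (mod 28166), giving 13531⁻¹ ≡ 9057.
x ≡ 13531⁻¹·23254 ≡ 9057·23254 ≡ 14296 (mod 28166).

14296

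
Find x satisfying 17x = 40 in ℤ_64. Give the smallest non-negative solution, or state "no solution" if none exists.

First find gcd(17, 64):
64 = 3*17 + 13
17 = 1*13 + 4
13 = 3*4 + 1
4 = 4*1 + 0
gcd = 1, so a unique solution mod 64 exists.
Back-substitute for the Bézout coefficients:
1 = 13 − 3·4
1 = −3·17 + 4·13
1 = 4·64 − 15·17
So 17·(-15) ≡ 1 (mod 64), giving 17⁻¹ ≡ 49.
x ≡ 17⁻¹·40 ≡ 49·40 ≡ 40 (mod 64).

40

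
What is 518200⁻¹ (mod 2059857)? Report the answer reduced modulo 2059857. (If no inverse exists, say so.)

1574932

Apply the Euclidean algorithm to 2059857 and 518200:
2059857 = 3×518200 + 505257
518200 = 1×505257 + 12943
505257 = 39×12943 + 480
12943 = 26×480 + 463
480 = 1×463 + 17
463 = 27×17 + 4
17 = 4×4 + 1
4 = 4×1 + 0
Since gcd(518200, 2059857) = 1, back-substitute to write 1 as a combination:
1 = 17 − 4·4
1 = −4·463 + 109·17
1 = 109·480 − 113·463
1 = −113·12943 + 3047·480
1 = 3047·505257 − 118946·12943
1 = −118946·518200 + 121993·505257
1 = 121993·2059857 − 484925·518200
Hence 518200⁻¹ ≡ -484925 ≡ 1574932 (mod 2059857).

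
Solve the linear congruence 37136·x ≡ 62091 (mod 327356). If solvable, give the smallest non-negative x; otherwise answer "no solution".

no solution

gcd(37136, 327356):
327356 = 8·37136 + 30268
37136 = 1·30268 + 6868
30268 = 4·6868 + 2796
6868 = 2·2796 + 1276
2796 = 2·1276 + 244
1276 = 5·244 + 56
244 = 4·56 + 20
56 = 2·20 + 16
20 = 1·16 + 4
16 = 4·4 + 0
gcd = 4, but 4 ∤ 62091, so the congruence has no solution.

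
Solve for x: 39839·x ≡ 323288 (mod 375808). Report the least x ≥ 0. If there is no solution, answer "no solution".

325160

First find gcd(39839, 375808):
375808 = 9×39839 + 17257
39839 = 2×17257 + 5325
17257 = 3×5325 + 1282
5325 = 4×1282 + 197
1282 = 6×197 + 100
197 = 1×100 + 97
100 = 1×97 + 3
97 = 32×3 + 1
3 = 3×1 + 0
gcd = 1, so a unique solution mod 375808 exists.
Back-substitute for the Bézout coefficients:
1 = 97 − 32·3
1 = −32·100 + 33·97
1 = 33·197 − 65·100
1 = −65·1282 + 423·197
1 = 423·5325 − 1757·1282
1 = −1757·17257 + 5694·5325
1 = 5694·39839 − 13145·17257
1 = −13145·375808 + 123999·39839
So 39839·(123999) ≡ 1 (mod 375808), giving 39839⁻¹ ≡ 123999.
x ≡ 39839⁻¹·323288 ≡ 123999·323288 ≡ 325160 (mod 375808).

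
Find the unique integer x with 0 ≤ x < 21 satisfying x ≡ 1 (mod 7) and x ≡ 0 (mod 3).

15

Write x = 1 + 7·k. Then 7·k ≡ 0 − 1 ≡ 2 (mod 3).
Need 7⁻¹ mod 3. Extended Euclid on (3, 1):
3 = 3*1 + 0
7⁻¹ ≡ 1 (mod 3), so k ≡ 1·2 ≡ 2 (mod 3).
x = 1 + 7·2 = 15.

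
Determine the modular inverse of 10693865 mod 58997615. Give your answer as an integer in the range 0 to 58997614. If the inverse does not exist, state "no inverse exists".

no inverse exists

Euclidean algorithm on 58997615, 10693865:
58997615 = 5×10693865 + 5528290
10693865 = 1×5528290 + 5165575
5528290 = 1×5165575 + 362715
5165575 = 14×362715 + 87565
362715 = 4×87565 + 12455
87565 = 7×12455 + 380
12455 = 32×380 + 295
380 = 1×295 + 85
295 = 3×85 + 40
85 = 2×40 + 5
40 = 8×5 + 0
Since gcd = 5 > 1, 10693865 is not a unit mod 58997615.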